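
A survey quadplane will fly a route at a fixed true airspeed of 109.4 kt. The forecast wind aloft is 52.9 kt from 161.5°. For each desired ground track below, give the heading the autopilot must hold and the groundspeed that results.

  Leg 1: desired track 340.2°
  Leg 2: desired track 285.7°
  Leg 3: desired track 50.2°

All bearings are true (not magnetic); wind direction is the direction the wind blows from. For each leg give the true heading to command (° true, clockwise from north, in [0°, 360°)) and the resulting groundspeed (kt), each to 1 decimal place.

Leg 1: desired track 340.2°; wind correction -0.6° → command heading 339.6°, groundspeed 162.3 kt
Leg 2: desired track 285.7°; wind correction -23.6° → command heading 262.1°, groundspeed 130.0 kt
Leg 3: desired track 50.2°; wind correction +26.8° → command heading 77.0°, groundspeed 116.9 kt

Leg 1: heading=339.6°, groundspeed=162.3 kt
Leg 2: heading=262.1°, groundspeed=130.0 kt
Leg 3: heading=77.0°, groundspeed=116.9 kt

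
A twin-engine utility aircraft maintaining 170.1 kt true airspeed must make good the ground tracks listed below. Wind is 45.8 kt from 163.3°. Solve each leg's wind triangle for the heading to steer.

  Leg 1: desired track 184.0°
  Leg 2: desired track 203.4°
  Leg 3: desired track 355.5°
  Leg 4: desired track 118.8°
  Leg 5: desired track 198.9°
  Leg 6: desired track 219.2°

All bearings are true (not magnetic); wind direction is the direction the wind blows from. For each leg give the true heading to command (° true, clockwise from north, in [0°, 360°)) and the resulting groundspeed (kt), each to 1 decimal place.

Leg 1: heading=178.5°, groundspeed=126.5 kt
Leg 2: heading=193.4°, groundspeed=132.5 kt
Leg 3: heading=358.8°, groundspeed=214.6 kt
Leg 4: heading=129.7°, groundspeed=134.4 kt
Leg 5: heading=189.9°, groundspeed=130.8 kt
Leg 6: heading=206.3°, groundspeed=140.1 kt

Leg 1: desired track 184.0°; wind correction -5.5° → command heading 178.5°, groundspeed 126.5 kt
Leg 2: desired track 203.4°; wind correction -10.0° → command heading 193.4°, groundspeed 132.5 kt
Leg 3: desired track 355.5°; wind correction +3.3° → command heading 358.8°, groundspeed 214.6 kt
Leg 4: desired track 118.8°; wind correction +10.9° → command heading 129.7°, groundspeed 134.4 kt
Leg 5: desired track 198.9°; wind correction -9.0° → command heading 189.9°, groundspeed 130.8 kt
Leg 6: desired track 219.2°; wind correction -12.9° → command heading 206.3°, groundspeed 140.1 kt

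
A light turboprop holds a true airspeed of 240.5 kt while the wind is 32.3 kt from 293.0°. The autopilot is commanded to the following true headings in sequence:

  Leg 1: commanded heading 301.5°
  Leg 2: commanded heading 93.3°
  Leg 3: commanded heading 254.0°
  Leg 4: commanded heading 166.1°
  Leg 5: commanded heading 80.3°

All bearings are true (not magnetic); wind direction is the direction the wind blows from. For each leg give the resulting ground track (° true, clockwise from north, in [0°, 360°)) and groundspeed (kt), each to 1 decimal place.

Leg 1: heading 301.5°; drift +1.3° → track 302.8°, groundspeed 208.6 kt
Leg 2: heading 93.3°; drift +2.3° → track 95.6°, groundspeed 271.1 kt
Leg 3: heading 254.0°; drift -5.4° → track 248.6°, groundspeed 216.4 kt
Leg 4: heading 166.1°; drift -5.7° → track 160.4°, groundspeed 261.2 kt
Leg 5: heading 80.3°; drift +3.7° → track 84.0°, groundspeed 268.2 kt

Leg 1: track=302.8°, groundspeed=208.6 kt
Leg 2: track=95.6°, groundspeed=271.1 kt
Leg 3: track=248.6°, groundspeed=216.4 kt
Leg 4: track=160.4°, groundspeed=261.2 kt
Leg 5: track=84.0°, groundspeed=268.2 kt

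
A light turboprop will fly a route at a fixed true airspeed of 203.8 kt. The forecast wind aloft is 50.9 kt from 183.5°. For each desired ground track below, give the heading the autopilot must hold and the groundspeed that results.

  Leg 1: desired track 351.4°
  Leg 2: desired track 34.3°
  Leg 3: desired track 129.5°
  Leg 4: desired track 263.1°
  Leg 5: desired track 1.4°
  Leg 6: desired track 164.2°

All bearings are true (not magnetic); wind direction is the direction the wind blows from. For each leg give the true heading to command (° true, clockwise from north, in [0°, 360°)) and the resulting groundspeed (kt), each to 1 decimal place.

Leg 1: desired track 351.4°; wind correction -3.0° → command heading 348.4°, groundspeed 253.3 kt
Leg 2: desired track 34.3°; wind correction +7.3° → command heading 41.6°, groundspeed 245.8 kt
Leg 3: desired track 129.5°; wind correction +11.7° → command heading 141.2°, groundspeed 169.7 kt
Leg 4: desired track 263.1°; wind correction -14.2° → command heading 248.9°, groundspeed 188.4 kt
Leg 5: desired track 1.4°; wind correction -0.5° → command heading 0.9°, groundspeed 254.7 kt
Leg 6: desired track 164.2°; wind correction +4.7° → command heading 168.9°, groundspeed 155.1 kt

Leg 1: heading=348.4°, groundspeed=253.3 kt
Leg 2: heading=41.6°, groundspeed=245.8 kt
Leg 3: heading=141.2°, groundspeed=169.7 kt
Leg 4: heading=248.9°, groundspeed=188.4 kt
Leg 5: heading=0.9°, groundspeed=254.7 kt
Leg 6: heading=168.9°, groundspeed=155.1 kt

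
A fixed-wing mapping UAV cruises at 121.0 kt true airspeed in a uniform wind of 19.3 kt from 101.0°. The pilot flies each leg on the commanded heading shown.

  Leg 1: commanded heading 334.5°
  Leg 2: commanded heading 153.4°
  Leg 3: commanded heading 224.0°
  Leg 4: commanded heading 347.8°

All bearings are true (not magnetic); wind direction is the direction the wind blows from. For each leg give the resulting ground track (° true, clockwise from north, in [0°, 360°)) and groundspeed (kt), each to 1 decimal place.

Leg 1: heading 334.5°; drift -6.7° → track 327.8°, groundspeed 133.4 kt
Leg 2: heading 153.4°; drift +8.0° → track 161.4°, groundspeed 110.3 kt
Leg 3: heading 224.0°; drift +7.0° → track 231.0°, groundspeed 132.5 kt
Leg 4: heading 347.8°; drift -7.9° → track 339.9°, groundspeed 129.8 kt

Leg 1: track=327.8°, groundspeed=133.4 kt
Leg 2: track=161.4°, groundspeed=110.3 kt
Leg 3: track=231.0°, groundspeed=132.5 kt
Leg 4: track=339.9°, groundspeed=129.8 kt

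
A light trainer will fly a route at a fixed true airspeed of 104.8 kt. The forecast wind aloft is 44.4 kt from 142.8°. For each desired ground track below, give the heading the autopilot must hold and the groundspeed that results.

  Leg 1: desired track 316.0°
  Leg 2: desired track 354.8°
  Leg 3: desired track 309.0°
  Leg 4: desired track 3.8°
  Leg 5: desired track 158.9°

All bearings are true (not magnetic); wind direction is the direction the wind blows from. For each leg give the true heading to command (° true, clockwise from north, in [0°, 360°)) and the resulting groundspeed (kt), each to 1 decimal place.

Leg 1: desired track 316.0°; wind correction -2.9° → command heading 313.1°, groundspeed 148.8 kt
Leg 2: desired track 354.8°; wind correction +13.0° → command heading 7.8°, groundspeed 139.8 kt
Leg 3: desired track 309.0°; wind correction -5.8° → command heading 303.2°, groundspeed 147.4 kt
Leg 4: desired track 3.8°; wind correction +16.1° → command heading 19.9°, groundspeed 134.2 kt
Leg 5: desired track 158.9°; wind correction -6.7° → command heading 152.2°, groundspeed 61.4 kt

Leg 1: heading=313.1°, groundspeed=148.8 kt
Leg 2: heading=7.8°, groundspeed=139.8 kt
Leg 3: heading=303.2°, groundspeed=147.4 kt
Leg 4: heading=19.9°, groundspeed=134.2 kt
Leg 5: heading=152.2°, groundspeed=61.4 kt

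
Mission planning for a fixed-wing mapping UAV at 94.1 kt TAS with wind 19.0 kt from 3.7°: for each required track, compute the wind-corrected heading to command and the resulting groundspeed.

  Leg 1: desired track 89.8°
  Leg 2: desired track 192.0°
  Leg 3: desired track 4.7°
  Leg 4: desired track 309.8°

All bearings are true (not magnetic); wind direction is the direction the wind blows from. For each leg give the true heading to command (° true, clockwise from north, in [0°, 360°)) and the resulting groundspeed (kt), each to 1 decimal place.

Leg 1: desired track 89.8°; wind correction -11.6° → command heading 78.2°, groundspeed 90.9 kt
Leg 2: desired track 192.0°; wind correction +1.7° → command heading 193.7°, groundspeed 112.9 kt
Leg 3: desired track 4.7°; wind correction -0.2° → command heading 4.5°, groundspeed 75.1 kt
Leg 4: desired track 309.8°; wind correction +9.4° → command heading 319.2°, groundspeed 81.6 kt

Leg 1: heading=78.2°, groundspeed=90.9 kt
Leg 2: heading=193.7°, groundspeed=112.9 kt
Leg 3: heading=4.5°, groundspeed=75.1 kt
Leg 4: heading=319.2°, groundspeed=81.6 kt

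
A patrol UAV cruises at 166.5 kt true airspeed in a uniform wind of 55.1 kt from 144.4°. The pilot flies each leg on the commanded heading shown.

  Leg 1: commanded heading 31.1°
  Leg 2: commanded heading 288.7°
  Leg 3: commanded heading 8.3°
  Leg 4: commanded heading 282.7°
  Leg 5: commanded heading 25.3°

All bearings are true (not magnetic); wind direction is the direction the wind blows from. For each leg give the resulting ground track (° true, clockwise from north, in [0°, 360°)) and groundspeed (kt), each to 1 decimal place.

Leg 1: track=16.1°, groundspeed=195.0 kt
Leg 2: track=297.4°, groundspeed=213.7 kt
Leg 3: track=357.8°, groundspeed=209.7 kt
Leg 4: track=292.7°, groundspeed=210.9 kt
Leg 5: track=11.3°, groundspeed=199.2 kt

Leg 1: heading 31.1°; drift -15.0° → track 16.1°, groundspeed 195.0 kt
Leg 2: heading 288.7°; drift +8.7° → track 297.4°, groundspeed 213.7 kt
Leg 3: heading 8.3°; drift -10.5° → track 357.8°, groundspeed 209.7 kt
Leg 4: heading 282.7°; drift +10.0° → track 292.7°, groundspeed 210.9 kt
Leg 5: heading 25.3°; drift -14.0° → track 11.3°, groundspeed 199.2 kt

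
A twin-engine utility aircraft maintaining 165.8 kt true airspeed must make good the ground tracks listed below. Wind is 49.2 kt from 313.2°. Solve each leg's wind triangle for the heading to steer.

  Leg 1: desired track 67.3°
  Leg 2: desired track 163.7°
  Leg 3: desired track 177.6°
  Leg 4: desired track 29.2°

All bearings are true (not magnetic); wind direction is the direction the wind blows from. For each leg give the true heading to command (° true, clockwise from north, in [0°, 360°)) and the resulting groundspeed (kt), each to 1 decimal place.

Leg 1: desired track 67.3°; wind correction -15.7° → command heading 51.6°, groundspeed 179.7 kt
Leg 2: desired track 163.7°; wind correction +8.7° → command heading 172.4°, groundspeed 206.3 kt
Leg 3: desired track 177.6°; wind correction +12.0° → command heading 189.6°, groundspeed 197.3 kt
Leg 4: desired track 29.2°; wind correction -16.7° → command heading 12.5°, groundspeed 146.9 kt

Leg 1: heading=51.6°, groundspeed=179.7 kt
Leg 2: heading=172.4°, groundspeed=206.3 kt
Leg 3: heading=189.6°, groundspeed=197.3 kt
Leg 4: heading=12.5°, groundspeed=146.9 kt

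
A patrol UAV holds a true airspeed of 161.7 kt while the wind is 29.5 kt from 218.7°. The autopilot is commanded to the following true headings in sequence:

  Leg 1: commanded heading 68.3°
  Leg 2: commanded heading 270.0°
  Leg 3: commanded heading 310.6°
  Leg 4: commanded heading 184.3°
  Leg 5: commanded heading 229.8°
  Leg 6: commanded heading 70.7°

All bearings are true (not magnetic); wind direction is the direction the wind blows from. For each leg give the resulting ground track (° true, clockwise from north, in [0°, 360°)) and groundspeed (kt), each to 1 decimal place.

Leg 1: track=63.9°, groundspeed=187.9 kt
Leg 2: track=279.1°, groundspeed=145.1 kt
Leg 3: track=320.9°, groundspeed=165.3 kt
Leg 4: track=177.4°, groundspeed=138.4 kt
Leg 5: track=232.2°, groundspeed=132.9 kt
Leg 6: track=65.9°, groundspeed=187.4 kt

Leg 1: heading 68.3°; drift -4.4° → track 63.9°, groundspeed 187.9 kt
Leg 2: heading 270.0°; drift +9.1° → track 279.1°, groundspeed 145.1 kt
Leg 3: heading 310.6°; drift +10.3° → track 320.9°, groundspeed 165.3 kt
Leg 4: heading 184.3°; drift -6.9° → track 177.4°, groundspeed 138.4 kt
Leg 5: heading 229.8°; drift +2.4° → track 232.2°, groundspeed 132.9 kt
Leg 6: heading 70.7°; drift -4.8° → track 65.9°, groundspeed 187.4 kt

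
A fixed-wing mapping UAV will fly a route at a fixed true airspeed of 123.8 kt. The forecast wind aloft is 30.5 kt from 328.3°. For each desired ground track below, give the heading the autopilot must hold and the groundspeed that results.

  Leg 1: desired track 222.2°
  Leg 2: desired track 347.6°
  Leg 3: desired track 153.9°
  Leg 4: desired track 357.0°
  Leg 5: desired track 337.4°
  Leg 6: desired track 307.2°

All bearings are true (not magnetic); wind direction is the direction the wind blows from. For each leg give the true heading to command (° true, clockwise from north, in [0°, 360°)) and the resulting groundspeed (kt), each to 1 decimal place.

Leg 1: heading=235.9°, groundspeed=128.7 kt
Leg 2: heading=342.9°, groundspeed=94.6 kt
Leg 3: heading=155.3°, groundspeed=154.1 kt
Leg 4: heading=350.2°, groundspeed=96.2 kt
Leg 5: heading=335.2°, groundspeed=93.6 kt
Leg 6: heading=312.3°, groundspeed=94.9 kt

Leg 1: desired track 222.2°; wind correction +13.7° → command heading 235.9°, groundspeed 128.7 kt
Leg 2: desired track 347.6°; wind correction -4.7° → command heading 342.9°, groundspeed 94.6 kt
Leg 3: desired track 153.9°; wind correction +1.4° → command heading 155.3°, groundspeed 154.1 kt
Leg 4: desired track 357.0°; wind correction -6.8° → command heading 350.2°, groundspeed 96.2 kt
Leg 5: desired track 337.4°; wind correction -2.2° → command heading 335.2°, groundspeed 93.6 kt
Leg 6: desired track 307.2°; wind correction +5.1° → command heading 312.3°, groundspeed 94.9 kt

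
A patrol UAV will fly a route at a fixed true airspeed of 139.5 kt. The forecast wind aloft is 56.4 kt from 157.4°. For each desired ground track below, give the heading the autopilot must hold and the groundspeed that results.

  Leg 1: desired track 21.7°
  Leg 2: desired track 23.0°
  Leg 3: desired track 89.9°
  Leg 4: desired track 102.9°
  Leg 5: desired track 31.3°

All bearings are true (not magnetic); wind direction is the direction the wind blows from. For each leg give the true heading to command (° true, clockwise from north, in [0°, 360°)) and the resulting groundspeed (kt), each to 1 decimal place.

Leg 1: heading=38.1°, groundspeed=174.2 kt
Leg 2: heading=39.8°, groundspeed=173.0 kt
Leg 3: heading=111.8°, groundspeed=107.8 kt
Leg 4: heading=122.1°, groundspeed=99.0 kt
Leg 5: heading=50.4°, groundspeed=165.1 kt

Leg 1: desired track 21.7°; wind correction +16.4° → command heading 38.1°, groundspeed 174.2 kt
Leg 2: desired track 23.0°; wind correction +16.8° → command heading 39.8°, groundspeed 173.0 kt
Leg 3: desired track 89.9°; wind correction +21.9° → command heading 111.8°, groundspeed 107.8 kt
Leg 4: desired track 102.9°; wind correction +19.2° → command heading 122.1°, groundspeed 99.0 kt
Leg 5: desired track 31.3°; wind correction +19.1° → command heading 50.4°, groundspeed 165.1 kt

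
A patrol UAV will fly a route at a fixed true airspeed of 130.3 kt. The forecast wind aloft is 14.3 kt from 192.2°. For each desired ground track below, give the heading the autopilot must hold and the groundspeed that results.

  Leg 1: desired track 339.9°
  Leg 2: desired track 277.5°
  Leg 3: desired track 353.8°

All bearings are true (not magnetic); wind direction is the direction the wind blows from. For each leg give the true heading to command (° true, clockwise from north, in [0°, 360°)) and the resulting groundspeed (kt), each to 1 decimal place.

Leg 1: heading=336.5°, groundspeed=142.2 kt
Leg 2: heading=271.2°, groundspeed=128.3 kt
Leg 3: heading=351.8°, groundspeed=143.8 kt

Leg 1: desired track 339.9°; wind correction -3.4° → command heading 336.5°, groundspeed 142.2 kt
Leg 2: desired track 277.5°; wind correction -6.3° → command heading 271.2°, groundspeed 128.3 kt
Leg 3: desired track 353.8°; wind correction -2.0° → command heading 351.8°, groundspeed 143.8 kt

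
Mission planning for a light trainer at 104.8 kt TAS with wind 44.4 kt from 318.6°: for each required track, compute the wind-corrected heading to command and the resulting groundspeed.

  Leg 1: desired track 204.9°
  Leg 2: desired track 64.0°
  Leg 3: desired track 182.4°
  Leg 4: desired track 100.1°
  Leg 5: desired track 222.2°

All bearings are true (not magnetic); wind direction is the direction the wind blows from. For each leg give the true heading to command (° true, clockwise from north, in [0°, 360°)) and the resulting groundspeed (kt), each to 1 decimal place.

Leg 1: heading=227.7°, groundspeed=114.4 kt
Leg 2: heading=39.9°, groundspeed=107.4 kt
Leg 3: heading=199.5°, groundspeed=132.2 kt
Leg 4: heading=84.8°, groundspeed=135.8 kt
Leg 5: heading=247.1°, groundspeed=100.0 kt

Leg 1: desired track 204.9°; wind correction +22.8° → command heading 227.7°, groundspeed 114.4 kt
Leg 2: desired track 64.0°; wind correction -24.1° → command heading 39.9°, groundspeed 107.4 kt
Leg 3: desired track 182.4°; wind correction +17.1° → command heading 199.5°, groundspeed 132.2 kt
Leg 4: desired track 100.1°; wind correction -15.3° → command heading 84.8°, groundspeed 135.8 kt
Leg 5: desired track 222.2°; wind correction +24.9° → command heading 247.1°, groundspeed 100.0 kt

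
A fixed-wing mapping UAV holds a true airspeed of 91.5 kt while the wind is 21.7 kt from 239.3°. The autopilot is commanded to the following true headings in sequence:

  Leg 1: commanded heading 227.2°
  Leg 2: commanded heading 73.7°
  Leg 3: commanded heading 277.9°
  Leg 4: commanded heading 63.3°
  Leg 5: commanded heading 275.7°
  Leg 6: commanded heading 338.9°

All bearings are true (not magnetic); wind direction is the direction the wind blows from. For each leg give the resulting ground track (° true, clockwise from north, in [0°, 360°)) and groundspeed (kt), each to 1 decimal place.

Leg 1: track=223.5°, groundspeed=70.4 kt
Leg 2: track=71.0°, groundspeed=112.6 kt
Leg 3: track=288.2°, groundspeed=75.8 kt
Leg 4: track=62.5°, groundspeed=113.2 kt
Leg 5: track=285.6°, groundspeed=75.1 kt
Leg 6: track=351.6°, groundspeed=97.5 kt

Leg 1: heading 227.2°; drift -3.7° → track 223.5°, groundspeed 70.4 kt
Leg 2: heading 73.7°; drift -2.7° → track 71.0°, groundspeed 112.6 kt
Leg 3: heading 277.9°; drift +10.3° → track 288.2°, groundspeed 75.8 kt
Leg 4: heading 63.3°; drift -0.8° → track 62.5°, groundspeed 113.2 kt
Leg 5: heading 275.7°; drift +9.9° → track 285.6°, groundspeed 75.1 kt
Leg 6: heading 338.9°; drift +12.7° → track 351.6°, groundspeed 97.5 kt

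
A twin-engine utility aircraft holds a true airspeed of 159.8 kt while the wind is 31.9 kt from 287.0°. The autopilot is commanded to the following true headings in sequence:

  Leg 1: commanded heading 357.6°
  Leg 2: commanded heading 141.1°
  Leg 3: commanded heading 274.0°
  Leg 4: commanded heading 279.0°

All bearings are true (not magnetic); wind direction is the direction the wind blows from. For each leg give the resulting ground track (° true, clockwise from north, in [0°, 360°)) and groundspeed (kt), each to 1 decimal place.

Leg 1: track=9.0°, groundspeed=152.2 kt
Leg 2: track=135.6°, groundspeed=187.1 kt
Leg 3: track=270.8°, groundspeed=128.9 kt
Leg 4: track=277.0°, groundspeed=128.3 kt

Leg 1: heading 357.6°; drift +11.4° → track 9.0°, groundspeed 152.2 kt
Leg 2: heading 141.1°; drift -5.5° → track 135.6°, groundspeed 187.1 kt
Leg 3: heading 274.0°; drift -3.2° → track 270.8°, groundspeed 128.9 kt
Leg 4: heading 279.0°; drift -2.0° → track 277.0°, groundspeed 128.3 kt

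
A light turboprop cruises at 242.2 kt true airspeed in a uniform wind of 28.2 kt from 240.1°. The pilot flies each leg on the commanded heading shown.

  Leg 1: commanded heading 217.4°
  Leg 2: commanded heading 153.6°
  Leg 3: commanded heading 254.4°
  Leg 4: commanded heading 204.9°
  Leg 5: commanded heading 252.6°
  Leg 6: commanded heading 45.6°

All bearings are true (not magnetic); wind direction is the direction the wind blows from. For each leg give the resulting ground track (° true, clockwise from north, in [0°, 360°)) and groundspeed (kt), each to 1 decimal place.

Leg 1: track=214.5°, groundspeed=216.5 kt
Leg 2: track=146.9°, groundspeed=242.1 kt
Leg 3: track=256.3°, groundspeed=215.0 kt
Leg 4: track=200.7°, groundspeed=219.8 kt
Leg 5: track=254.2°, groundspeed=214.8 kt
Leg 6: track=47.1°, groundspeed=269.6 kt

Leg 1: heading 217.4°; drift -2.9° → track 214.5°, groundspeed 216.5 kt
Leg 2: heading 153.6°; drift -6.7° → track 146.9°, groundspeed 242.1 kt
Leg 3: heading 254.4°; drift +1.9° → track 256.3°, groundspeed 215.0 kt
Leg 4: heading 204.9°; drift -4.2° → track 200.7°, groundspeed 219.8 kt
Leg 5: heading 252.6°; drift +1.6° → track 254.2°, groundspeed 214.8 kt
Leg 6: heading 45.6°; drift +1.5° → track 47.1°, groundspeed 269.6 kt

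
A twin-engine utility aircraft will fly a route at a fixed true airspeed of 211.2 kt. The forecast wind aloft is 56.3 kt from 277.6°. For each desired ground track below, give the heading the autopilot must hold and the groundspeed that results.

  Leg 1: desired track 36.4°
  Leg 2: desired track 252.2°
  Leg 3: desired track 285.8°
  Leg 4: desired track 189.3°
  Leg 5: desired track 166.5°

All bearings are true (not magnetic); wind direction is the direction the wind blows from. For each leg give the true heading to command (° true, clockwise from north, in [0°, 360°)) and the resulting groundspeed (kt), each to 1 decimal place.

Leg 1: heading=22.9°, groundspeed=232.5 kt
Leg 2: heading=258.8°, groundspeed=159.0 kt
Leg 3: heading=283.6°, groundspeed=155.3 kt
Leg 4: heading=204.8°, groundspeed=201.9 kt
Leg 5: heading=180.9°, groundspeed=224.8 kt

Leg 1: desired track 36.4°; wind correction -13.5° → command heading 22.9°, groundspeed 232.5 kt
Leg 2: desired track 252.2°; wind correction +6.6° → command heading 258.8°, groundspeed 159.0 kt
Leg 3: desired track 285.8°; wind correction -2.2° → command heading 283.6°, groundspeed 155.3 kt
Leg 4: desired track 189.3°; wind correction +15.5° → command heading 204.8°, groundspeed 201.9 kt
Leg 5: desired track 166.5°; wind correction +14.4° → command heading 180.9°, groundspeed 224.8 kt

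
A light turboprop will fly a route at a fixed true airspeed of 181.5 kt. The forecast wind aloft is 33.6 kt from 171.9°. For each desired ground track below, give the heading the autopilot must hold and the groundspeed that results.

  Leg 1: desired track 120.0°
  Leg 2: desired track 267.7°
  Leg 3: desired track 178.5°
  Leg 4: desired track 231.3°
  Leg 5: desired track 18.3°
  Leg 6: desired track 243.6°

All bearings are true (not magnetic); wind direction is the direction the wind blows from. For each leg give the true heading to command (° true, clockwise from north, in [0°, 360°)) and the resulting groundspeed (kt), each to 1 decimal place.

Leg 1: heading=128.4°, groundspeed=158.8 kt
Leg 2: heading=257.1°, groundspeed=181.8 kt
Leg 3: heading=177.3°, groundspeed=148.1 kt
Leg 4: heading=222.1°, groundspeed=162.1 kt
Leg 5: heading=23.0°, groundspeed=211.0 kt
Leg 6: heading=233.5°, groundspeed=168.1 kt

Leg 1: desired track 120.0°; wind correction +8.4° → command heading 128.4°, groundspeed 158.8 kt
Leg 2: desired track 267.7°; wind correction -10.6° → command heading 257.1°, groundspeed 181.8 kt
Leg 3: desired track 178.5°; wind correction -1.2° → command heading 177.3°, groundspeed 148.1 kt
Leg 4: desired track 231.3°; wind correction -9.2° → command heading 222.1°, groundspeed 162.1 kt
Leg 5: desired track 18.3°; wind correction +4.7° → command heading 23.0°, groundspeed 211.0 kt
Leg 6: desired track 243.6°; wind correction -10.1° → command heading 233.5°, groundspeed 168.1 kt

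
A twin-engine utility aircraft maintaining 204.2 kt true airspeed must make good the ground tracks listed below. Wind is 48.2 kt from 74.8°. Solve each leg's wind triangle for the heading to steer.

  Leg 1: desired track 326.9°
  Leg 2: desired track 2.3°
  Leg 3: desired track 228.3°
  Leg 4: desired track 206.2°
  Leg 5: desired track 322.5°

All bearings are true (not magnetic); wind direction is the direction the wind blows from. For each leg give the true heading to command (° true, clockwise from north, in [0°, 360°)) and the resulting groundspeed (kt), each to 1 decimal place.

Leg 1: desired track 326.9°; wind correction +13.0° → command heading 339.9°, groundspeed 213.8 kt
Leg 2: desired track 2.3°; wind correction +13.0° → command heading 15.3°, groundspeed 184.5 kt
Leg 3: desired track 228.3°; wind correction -6.0° → command heading 222.3°, groundspeed 246.2 kt
Leg 4: desired track 206.2°; wind correction -10.2° → command heading 196.0°, groundspeed 232.8 kt
Leg 5: desired track 322.5°; wind correction +12.6° → command heading 335.1°, groundspeed 217.6 kt

Leg 1: heading=339.9°, groundspeed=213.8 kt
Leg 2: heading=15.3°, groundspeed=184.5 kt
Leg 3: heading=222.3°, groundspeed=246.2 kt
Leg 4: heading=196.0°, groundspeed=232.8 kt
Leg 5: heading=335.1°, groundspeed=217.6 kt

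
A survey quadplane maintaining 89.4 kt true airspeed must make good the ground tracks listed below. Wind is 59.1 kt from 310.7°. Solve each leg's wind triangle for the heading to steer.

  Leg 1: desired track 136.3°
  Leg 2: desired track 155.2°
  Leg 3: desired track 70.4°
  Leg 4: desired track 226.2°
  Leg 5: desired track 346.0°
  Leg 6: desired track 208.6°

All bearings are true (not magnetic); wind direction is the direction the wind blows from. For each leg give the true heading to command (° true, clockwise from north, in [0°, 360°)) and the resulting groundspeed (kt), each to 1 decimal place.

Leg 1: desired track 136.3°; wind correction +3.7° → command heading 140.0°, groundspeed 148.0 kt
Leg 2: desired track 155.2°; wind correction +15.9° → command heading 171.1°, groundspeed 139.8 kt
Leg 3: desired track 70.4°; wind correction -35.0° → command heading 35.4°, groundspeed 102.5 kt
Leg 4: desired track 226.2°; wind correction +41.1° → command heading 267.3°, groundspeed 61.7 kt
Leg 5: desired track 346.0°; wind correction -22.5° → command heading 323.5°, groundspeed 34.4 kt
Leg 6: desired track 208.6°; wind correction +40.3° → command heading 248.9°, groundspeed 80.6 kt

Leg 1: heading=140.0°, groundspeed=148.0 kt
Leg 2: heading=171.1°, groundspeed=139.8 kt
Leg 3: heading=35.4°, groundspeed=102.5 kt
Leg 4: heading=267.3°, groundspeed=61.7 kt
Leg 5: heading=323.5°, groundspeed=34.4 kt
Leg 6: heading=248.9°, groundspeed=80.6 kt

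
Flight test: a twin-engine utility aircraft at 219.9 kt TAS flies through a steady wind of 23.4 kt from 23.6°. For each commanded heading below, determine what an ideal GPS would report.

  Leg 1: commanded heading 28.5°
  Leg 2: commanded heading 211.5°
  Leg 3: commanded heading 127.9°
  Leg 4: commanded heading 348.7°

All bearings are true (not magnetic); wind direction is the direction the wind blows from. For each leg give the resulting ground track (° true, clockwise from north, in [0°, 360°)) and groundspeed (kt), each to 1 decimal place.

Leg 1: heading 28.5°; drift +0.6° → track 29.1°, groundspeed 196.6 kt
Leg 2: heading 211.5°; drift -0.8° → track 210.7°, groundspeed 243.1 kt
Leg 3: heading 127.9°; drift +5.7° → track 133.6°, groundspeed 226.8 kt
Leg 4: heading 348.7°; drift -3.8° → track 344.9°, groundspeed 201.2 kt

Leg 1: track=29.1°, groundspeed=196.6 kt
Leg 2: track=210.7°, groundspeed=243.1 kt
Leg 3: track=133.6°, groundspeed=226.8 kt
Leg 4: track=344.9°, groundspeed=201.2 kt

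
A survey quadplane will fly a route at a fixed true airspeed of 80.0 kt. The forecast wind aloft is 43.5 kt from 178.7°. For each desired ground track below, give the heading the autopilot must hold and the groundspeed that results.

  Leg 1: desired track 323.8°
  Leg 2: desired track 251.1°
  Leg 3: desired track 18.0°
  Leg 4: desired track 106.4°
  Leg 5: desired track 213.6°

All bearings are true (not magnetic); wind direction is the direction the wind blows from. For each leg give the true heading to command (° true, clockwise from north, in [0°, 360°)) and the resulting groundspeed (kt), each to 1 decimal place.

Leg 1: heading=305.7°, groundspeed=111.7 kt
Leg 2: heading=219.9°, groundspeed=55.3 kt
Leg 3: heading=28.4°, groundspeed=119.8 kt
Leg 4: heading=137.6°, groundspeed=55.2 kt
Leg 5: heading=195.5°, groundspeed=40.4 kt

Leg 1: desired track 323.8°; wind correction -18.1° → command heading 305.7°, groundspeed 111.7 kt
Leg 2: desired track 251.1°; wind correction -31.2° → command heading 219.9°, groundspeed 55.3 kt
Leg 3: desired track 18.0°; wind correction +10.4° → command heading 28.4°, groundspeed 119.8 kt
Leg 4: desired track 106.4°; wind correction +31.2° → command heading 137.6°, groundspeed 55.2 kt
Leg 5: desired track 213.6°; wind correction -18.1° → command heading 195.5°, groundspeed 40.4 kt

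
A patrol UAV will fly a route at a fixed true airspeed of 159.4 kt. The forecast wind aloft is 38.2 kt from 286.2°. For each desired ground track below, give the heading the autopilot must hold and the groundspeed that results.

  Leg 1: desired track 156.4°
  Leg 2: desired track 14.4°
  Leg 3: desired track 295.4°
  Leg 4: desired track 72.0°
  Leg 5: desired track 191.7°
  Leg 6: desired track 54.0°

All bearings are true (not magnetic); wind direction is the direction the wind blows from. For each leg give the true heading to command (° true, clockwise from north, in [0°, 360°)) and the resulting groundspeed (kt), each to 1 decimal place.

Leg 1: heading=167.0°, groundspeed=181.1 kt
Leg 2: heading=0.5°, groundspeed=153.6 kt
Leg 3: heading=293.2°, groundspeed=121.6 kt
Leg 4: heading=64.3°, groundspeed=189.5 kt
Leg 5: heading=205.5°, groundspeed=157.8 kt
Leg 6: heading=43.1°, groundspeed=179.9 kt

Leg 1: desired track 156.4°; wind correction +10.6° → command heading 167.0°, groundspeed 181.1 kt
Leg 2: desired track 14.4°; wind correction -13.9° → command heading 0.5°, groundspeed 153.6 kt
Leg 3: desired track 295.4°; wind correction -2.2° → command heading 293.2°, groundspeed 121.6 kt
Leg 4: desired track 72.0°; wind correction -7.7° → command heading 64.3°, groundspeed 189.5 kt
Leg 5: desired track 191.7°; wind correction +13.8° → command heading 205.5°, groundspeed 157.8 kt
Leg 6: desired track 54.0°; wind correction -10.9° → command heading 43.1°, groundspeed 179.9 kt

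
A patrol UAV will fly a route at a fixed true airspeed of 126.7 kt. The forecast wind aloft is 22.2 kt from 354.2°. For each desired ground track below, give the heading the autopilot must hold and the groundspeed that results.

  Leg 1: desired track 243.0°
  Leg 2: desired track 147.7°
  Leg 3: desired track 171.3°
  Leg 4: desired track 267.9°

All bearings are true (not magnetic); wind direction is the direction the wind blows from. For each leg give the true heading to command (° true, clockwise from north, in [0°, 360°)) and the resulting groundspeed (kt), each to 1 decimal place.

Leg 1: desired track 243.0°; wind correction +9.4° → command heading 252.4°, groundspeed 133.0 kt
Leg 2: desired track 147.7°; wind correction -4.5° → command heading 143.2°, groundspeed 146.2 kt
Leg 3: desired track 171.3°; wind correction -0.5° → command heading 170.8°, groundspeed 148.9 kt
Leg 4: desired track 267.9°; wind correction +10.1° → command heading 278.0°, groundspeed 123.3 kt

Leg 1: heading=252.4°, groundspeed=133.0 kt
Leg 2: heading=143.2°, groundspeed=146.2 kt
Leg 3: heading=170.8°, groundspeed=148.9 kt
Leg 4: heading=278.0°, groundspeed=123.3 kt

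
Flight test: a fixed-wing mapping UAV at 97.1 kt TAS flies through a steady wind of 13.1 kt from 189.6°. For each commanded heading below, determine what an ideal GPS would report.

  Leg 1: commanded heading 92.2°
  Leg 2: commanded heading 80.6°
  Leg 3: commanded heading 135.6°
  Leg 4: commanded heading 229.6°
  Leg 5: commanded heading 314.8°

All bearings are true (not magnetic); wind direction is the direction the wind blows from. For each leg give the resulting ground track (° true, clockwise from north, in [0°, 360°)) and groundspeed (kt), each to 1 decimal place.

Leg 1: heading 92.2°; drift -7.5° → track 84.7°, groundspeed 99.6 kt
Leg 2: heading 80.6°; drift -7.0° → track 73.6°, groundspeed 102.1 kt
Leg 3: heading 135.6°; drift -6.8° → track 128.8°, groundspeed 90.0 kt
Leg 4: heading 229.6°; drift +5.5° → track 235.1°, groundspeed 87.5 kt
Leg 5: heading 314.8°; drift +5.8° → track 320.6°, groundspeed 105.2 kt

Leg 1: track=84.7°, groundspeed=99.6 kt
Leg 2: track=73.6°, groundspeed=102.1 kt
Leg 3: track=128.8°, groundspeed=90.0 kt
Leg 4: track=235.1°, groundspeed=87.5 kt
Leg 5: track=320.6°, groundspeed=105.2 kt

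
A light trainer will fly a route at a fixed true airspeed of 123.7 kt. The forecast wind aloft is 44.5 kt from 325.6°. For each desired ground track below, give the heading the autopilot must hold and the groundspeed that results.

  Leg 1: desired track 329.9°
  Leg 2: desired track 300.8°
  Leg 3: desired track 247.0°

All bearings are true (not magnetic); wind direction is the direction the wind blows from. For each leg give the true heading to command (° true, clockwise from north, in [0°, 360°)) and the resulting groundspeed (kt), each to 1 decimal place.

Leg 1: desired track 329.9°; wind correction -1.5° → command heading 328.4°, groundspeed 79.3 kt
Leg 2: desired track 300.8°; wind correction +8.7° → command heading 309.5°, groundspeed 81.9 kt
Leg 3: desired track 247.0°; wind correction +20.6° → command heading 267.6°, groundspeed 107.0 kt

Leg 1: heading=328.4°, groundspeed=79.3 kt
Leg 2: heading=309.5°, groundspeed=81.9 kt
Leg 3: heading=267.6°, groundspeed=107.0 kt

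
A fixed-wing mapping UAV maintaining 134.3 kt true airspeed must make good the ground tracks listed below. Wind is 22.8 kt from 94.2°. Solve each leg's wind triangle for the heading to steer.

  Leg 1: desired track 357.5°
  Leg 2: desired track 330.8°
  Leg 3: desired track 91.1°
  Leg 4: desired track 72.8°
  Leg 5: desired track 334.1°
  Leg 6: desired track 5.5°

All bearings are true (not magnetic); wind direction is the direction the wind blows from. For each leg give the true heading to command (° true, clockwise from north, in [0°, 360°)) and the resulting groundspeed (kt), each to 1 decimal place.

Leg 1: heading=7.2°, groundspeed=135.0 kt
Leg 2: heading=338.9°, groundspeed=145.5 kt
Leg 3: heading=91.6°, groundspeed=111.5 kt
Leg 4: heading=76.4°, groundspeed=112.8 kt
Leg 5: heading=342.5°, groundspeed=144.3 kt
Leg 6: heading=15.3°, groundspeed=131.8 kt

Leg 1: desired track 357.5°; wind correction +9.7° → command heading 7.2°, groundspeed 135.0 kt
Leg 2: desired track 330.8°; wind correction +8.1° → command heading 338.9°, groundspeed 145.5 kt
Leg 3: desired track 91.1°; wind correction +0.5° → command heading 91.6°, groundspeed 111.5 kt
Leg 4: desired track 72.8°; wind correction +3.6° → command heading 76.4°, groundspeed 112.8 kt
Leg 5: desired track 334.1°; wind correction +8.4° → command heading 342.5°, groundspeed 144.3 kt
Leg 6: desired track 5.5°; wind correction +9.8° → command heading 15.3°, groundspeed 131.8 kt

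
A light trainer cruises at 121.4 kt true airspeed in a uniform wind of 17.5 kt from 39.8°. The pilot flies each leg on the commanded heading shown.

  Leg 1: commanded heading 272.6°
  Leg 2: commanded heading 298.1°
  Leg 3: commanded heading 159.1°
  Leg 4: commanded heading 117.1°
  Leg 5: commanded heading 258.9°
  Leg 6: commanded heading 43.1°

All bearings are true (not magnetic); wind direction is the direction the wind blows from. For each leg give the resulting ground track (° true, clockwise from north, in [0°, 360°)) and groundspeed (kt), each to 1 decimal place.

Leg 1: track=266.6°, groundspeed=132.7 kt
Leg 2: track=290.3°, groundspeed=126.1 kt
Leg 3: track=165.8°, groundspeed=130.9 kt
Leg 4: track=125.4°, groundspeed=118.8 kt
Leg 5: track=254.2°, groundspeed=135.4 kt
Leg 6: track=43.7°, groundspeed=103.9 kt

Leg 1: heading 272.6°; drift -6.0° → track 266.6°, groundspeed 132.7 kt
Leg 2: heading 298.1°; drift -7.8° → track 290.3°, groundspeed 126.1 kt
Leg 3: heading 159.1°; drift +6.7° → track 165.8°, groundspeed 130.9 kt
Leg 4: heading 117.1°; drift +8.3° → track 125.4°, groundspeed 118.8 kt
Leg 5: heading 258.9°; drift -4.7° → track 254.2°, groundspeed 135.4 kt
Leg 6: heading 43.1°; drift +0.6° → track 43.7°, groundspeed 103.9 kt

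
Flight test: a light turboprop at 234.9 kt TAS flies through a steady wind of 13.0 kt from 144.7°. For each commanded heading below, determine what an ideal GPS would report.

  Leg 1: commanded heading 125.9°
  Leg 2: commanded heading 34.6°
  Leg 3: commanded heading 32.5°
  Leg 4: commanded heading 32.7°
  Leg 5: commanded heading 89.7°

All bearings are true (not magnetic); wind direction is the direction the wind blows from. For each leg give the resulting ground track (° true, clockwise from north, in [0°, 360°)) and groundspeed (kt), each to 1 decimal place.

Leg 1: track=124.8°, groundspeed=222.6 kt
Leg 2: track=31.7°, groundspeed=239.7 kt
Leg 3: track=29.6°, groundspeed=240.1 kt
Leg 4: track=29.8°, groundspeed=240.1 kt
Leg 5: track=87.0°, groundspeed=227.7 kt

Leg 1: heading 125.9°; drift -1.1° → track 124.8°, groundspeed 222.6 kt
Leg 2: heading 34.6°; drift -2.9° → track 31.7°, groundspeed 239.7 kt
Leg 3: heading 32.5°; drift -2.9° → track 29.6°, groundspeed 240.1 kt
Leg 4: heading 32.7°; drift -2.9° → track 29.8°, groundspeed 240.1 kt
Leg 5: heading 89.7°; drift -2.7° → track 87.0°, groundspeed 227.7 kt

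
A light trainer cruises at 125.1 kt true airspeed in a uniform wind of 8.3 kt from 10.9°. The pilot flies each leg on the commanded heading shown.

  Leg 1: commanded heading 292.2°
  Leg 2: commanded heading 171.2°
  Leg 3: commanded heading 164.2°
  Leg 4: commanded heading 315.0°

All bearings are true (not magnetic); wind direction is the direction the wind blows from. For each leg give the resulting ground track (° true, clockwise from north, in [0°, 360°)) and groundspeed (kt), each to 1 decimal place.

Leg 1: track=288.4°, groundspeed=123.7 kt
Leg 2: track=172.4°, groundspeed=132.9 kt
Leg 3: track=165.8°, groundspeed=132.6 kt
Leg 4: track=311.7°, groundspeed=120.6 kt

Leg 1: heading 292.2°; drift -3.8° → track 288.4°, groundspeed 123.7 kt
Leg 2: heading 171.2°; drift +1.2° → track 172.4°, groundspeed 132.9 kt
Leg 3: heading 164.2°; drift +1.6° → track 165.8°, groundspeed 132.6 kt
Leg 4: heading 315.0°; drift -3.3° → track 311.7°, groundspeed 120.6 kt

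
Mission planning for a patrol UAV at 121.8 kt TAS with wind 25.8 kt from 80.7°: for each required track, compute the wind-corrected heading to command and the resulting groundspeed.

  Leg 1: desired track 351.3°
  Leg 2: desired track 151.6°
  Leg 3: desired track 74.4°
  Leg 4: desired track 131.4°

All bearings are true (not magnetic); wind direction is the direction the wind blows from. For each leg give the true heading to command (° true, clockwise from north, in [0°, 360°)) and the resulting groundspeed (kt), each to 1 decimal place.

Leg 1: heading=3.5°, groundspeed=118.8 kt
Leg 2: heading=140.1°, groundspeed=110.9 kt
Leg 3: heading=75.7°, groundspeed=96.1 kt
Leg 4: heading=122.0°, groundspeed=103.8 kt

Leg 1: desired track 351.3°; wind correction +12.2° → command heading 3.5°, groundspeed 118.8 kt
Leg 2: desired track 151.6°; wind correction -11.5° → command heading 140.1°, groundspeed 110.9 kt
Leg 3: desired track 74.4°; wind correction +1.3° → command heading 75.7°, groundspeed 96.1 kt
Leg 4: desired track 131.4°; wind correction -9.4° → command heading 122.0°, groundspeed 103.8 kt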